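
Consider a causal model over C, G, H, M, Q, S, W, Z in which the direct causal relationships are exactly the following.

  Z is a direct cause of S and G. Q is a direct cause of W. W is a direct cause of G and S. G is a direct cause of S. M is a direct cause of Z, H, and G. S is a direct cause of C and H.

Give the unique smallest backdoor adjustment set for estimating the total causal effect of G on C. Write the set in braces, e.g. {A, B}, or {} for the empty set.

{W, Z}

Variables eligible for adjustment (non-descendants of G, excluding G and C): {M, Q, W, Z}.
Backdoor paths from G to C:
  P1: G <- M -> Z -> S -> C
  P2: G <- M -> H <- S -> C
  P3: G <- W -> S -> C
  P4: G <- Z <- M -> H <- S -> C
  P5: G <- Z -> S -> C
The empty set is not sufficient: P1 (G <- M -> Z -> S -> C) has no collider blocking it and no conditioned non-collider, so it is open.
Try {W, Z}:
  P1: blocked at chain node Z ∈ conditioning set.
  P2: blocked at collider H (neither it nor any descendant is in the conditioning set).
  P3: blocked at fork node W ∈ conditioning set.
  P4: blocked at chain node Z ∈ conditioning set.
  P5: blocked at fork node Z ∈ conditioning set.
{W, Z} contains no descendant of G and blocks every backdoor path.
Every element of {W, Z} is needed (dropping W leaves P3 open; dropping Z leaves P1 open), so no proper subset is valid.
Among all size-2 subsets of the eligible variables, only {W, Z} blocks every backdoor path, so it is the unique smallest valid adjustment set.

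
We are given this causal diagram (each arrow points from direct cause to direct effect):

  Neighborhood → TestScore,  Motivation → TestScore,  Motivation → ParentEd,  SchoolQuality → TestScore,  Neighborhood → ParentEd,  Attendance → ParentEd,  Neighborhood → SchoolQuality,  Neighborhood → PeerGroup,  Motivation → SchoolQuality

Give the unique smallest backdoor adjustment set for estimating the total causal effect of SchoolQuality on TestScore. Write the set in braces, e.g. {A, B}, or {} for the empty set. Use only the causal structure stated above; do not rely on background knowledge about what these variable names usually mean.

Variables eligible for adjustment (non-descendants of SchoolQuality, excluding SchoolQuality and TestScore): {Attendance, Motivation, Neighborhood, ParentEd, PeerGroup}.
Backdoor paths from SchoolQuality to TestScore:
  P1: SchoolQuality <- Neighborhood -> ParentEd <- Motivation -> TestScore
  P2: SchoolQuality <- Neighborhood -> TestScore
  P3: SchoolQuality <- Motivation -> ParentEd <- Neighborhood -> TestScore
  P4: SchoolQuality <- Motivation -> TestScore
The empty set is not sufficient: P2 (SchoolQuality <- Neighborhood -> TestScore) has no collider blocking it and no conditioned non-collider, so it is open.
Try {Motivation, Neighborhood}:
  P1: blocked at fork node Neighborhood ∈ conditioning set.
  P2: blocked at fork node Neighborhood ∈ conditioning set.
  P3: blocked at fork node Motivation ∈ conditioning set.
  P4: blocked at fork node Motivation ∈ conditioning set.
{Motivation, Neighborhood} contains no descendant of SchoolQuality and blocks every backdoor path.
Every element of {Motivation, Neighborhood} is needed (dropping Motivation leaves P4 open; dropping Neighborhood leaves P2 open), so no proper subset is valid.
Among all size-2 subsets of the eligible variables, only {Motivation, Neighborhood} blocks every backdoor path, so it is the unique smallest valid adjustment set.

{Motivation, Neighborhood}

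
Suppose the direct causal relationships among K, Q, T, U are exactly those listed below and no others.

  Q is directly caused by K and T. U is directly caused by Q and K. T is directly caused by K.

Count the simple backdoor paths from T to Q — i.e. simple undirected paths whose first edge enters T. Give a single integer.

2

A backdoor path from T to Q is any simple undirected path whose first edge points into T (i.e. leaves T via a parent).
Parents of T: {K}.
Enumerating:
  P1: T <- K -> Q
  P2: T <- K -> U <- Q
That exhausts the simple backdoor paths. Count: 2.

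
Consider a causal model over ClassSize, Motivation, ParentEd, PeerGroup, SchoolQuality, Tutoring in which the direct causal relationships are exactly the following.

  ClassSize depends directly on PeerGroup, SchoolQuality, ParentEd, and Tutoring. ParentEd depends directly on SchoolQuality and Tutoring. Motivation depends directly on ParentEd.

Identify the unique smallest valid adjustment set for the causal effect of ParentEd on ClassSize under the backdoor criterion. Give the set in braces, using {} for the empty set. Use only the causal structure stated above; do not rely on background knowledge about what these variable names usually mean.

{SchoolQuality, Tutoring}

Variables eligible for adjustment (non-descendants of ParentEd, excluding ParentEd and ClassSize): {PeerGroup, SchoolQuality, Tutoring}.
Backdoor paths from ParentEd to ClassSize:
  P1: ParentEd <- SchoolQuality -> ClassSize
  P2: ParentEd <- Tutoring -> ClassSize
The empty set is not sufficient: P1 (ParentEd <- SchoolQuality -> ClassSize) has no collider blocking it and no conditioned non-collider, so it is open.
Try {SchoolQuality, Tutoring}:
  P1: blocked at fork node SchoolQuality ∈ conditioning set.
  P2: blocked at fork node Tutoring ∈ conditioning set.
{SchoolQuality, Tutoring} contains no descendant of ParentEd and blocks every backdoor path.
Every element of {SchoolQuality, Tutoring} is needed (dropping SchoolQuality leaves P1 open; dropping Tutoring leaves P2 open), so no proper subset is valid.
Among all size-2 subsets of the eligible variables, only {SchoolQuality, Tutoring} blocks every backdoor path, so it is the unique smallest valid adjustment set.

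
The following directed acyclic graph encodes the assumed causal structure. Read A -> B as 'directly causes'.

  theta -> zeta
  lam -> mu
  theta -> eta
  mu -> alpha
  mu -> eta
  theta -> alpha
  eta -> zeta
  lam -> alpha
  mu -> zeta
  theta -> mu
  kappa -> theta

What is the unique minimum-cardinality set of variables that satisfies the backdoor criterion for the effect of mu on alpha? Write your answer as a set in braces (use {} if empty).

{lam, theta}

Variables eligible for adjustment (non-descendants of mu, excluding mu and alpha): {kappa, lam, theta}.
Backdoor paths from mu to alpha:
  P1: mu <- theta -> alpha
  P2: mu <- lam -> alpha
The empty set is not sufficient: P1 (mu <- theta -> alpha) has no collider blocking it and no conditioned non-collider, so it is open.
Try {lam, theta}:
  P1: blocked at fork node theta ∈ conditioning set.
  P2: blocked at fork node lam ∈ conditioning set.
{lam, theta} contains no descendant of mu and blocks every backdoor path.
Every element of {lam, theta} is needed (dropping lam leaves P2 open; dropping theta leaves P1 open), so no proper subset is valid.
Among all size-2 subsets of the eligible variables, only {lam, theta} blocks every backdoor path, so it is the unique smallest valid adjustment set.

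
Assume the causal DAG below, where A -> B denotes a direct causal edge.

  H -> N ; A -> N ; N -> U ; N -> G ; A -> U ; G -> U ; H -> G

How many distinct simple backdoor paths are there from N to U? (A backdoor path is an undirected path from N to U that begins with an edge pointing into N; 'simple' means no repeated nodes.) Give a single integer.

A backdoor path from N to U is any simple undirected path whose first edge points into N (i.e. leaves N via a parent).
Parents of N: {A, H}.
Enumerating:
  P1: N <- H -> G -> U
  P2: N <- A -> U
That exhausts the simple backdoor paths. Count: 2.

2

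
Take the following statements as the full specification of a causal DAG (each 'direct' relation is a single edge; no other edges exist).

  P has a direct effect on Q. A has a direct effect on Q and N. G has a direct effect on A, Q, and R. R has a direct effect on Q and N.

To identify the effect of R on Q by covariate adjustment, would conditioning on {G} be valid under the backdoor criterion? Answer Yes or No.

Yes

Backdoor paths from R to Q (paths whose first edge points into R):
  P1: R <- G -> A -> Q
  P2: R <- G -> Q
Condition 1 (no descendant of R in the set): holds — descendants of R are {N, Q}; none are in {G}.
Condition 2 (every backdoor path blocked by {G}):
  P1: blocked at fork node G ∈ conditioning set.
  P2: blocked at fork node G ∈ conditioning set.
{G} satisfies the backdoor criterion.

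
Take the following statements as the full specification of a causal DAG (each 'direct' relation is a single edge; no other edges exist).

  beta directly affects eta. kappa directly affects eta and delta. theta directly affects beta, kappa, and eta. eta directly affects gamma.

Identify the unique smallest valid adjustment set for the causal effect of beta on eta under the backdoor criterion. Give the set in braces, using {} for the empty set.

Variables eligible for adjustment (non-descendants of beta, excluding beta and eta): {delta, kappa, theta}.
Backdoor paths from beta to eta:
  P1: beta <- theta -> kappa -> eta
  P2: beta <- theta -> eta
The empty set is not sufficient: P1 (beta <- theta -> kappa -> eta) has no collider blocking it and no conditioned non-collider, so it is open.
Try {theta}:
  P1: blocked at fork node theta ∈ conditioning set.
  P2: blocked at fork node theta ∈ conditioning set.
{theta} contains no descendant of beta and blocks every backdoor path.
No other singleton works — e.g. {kappa} leaves P2 open — so {theta} is the unique smallest valid adjustment set.

{theta}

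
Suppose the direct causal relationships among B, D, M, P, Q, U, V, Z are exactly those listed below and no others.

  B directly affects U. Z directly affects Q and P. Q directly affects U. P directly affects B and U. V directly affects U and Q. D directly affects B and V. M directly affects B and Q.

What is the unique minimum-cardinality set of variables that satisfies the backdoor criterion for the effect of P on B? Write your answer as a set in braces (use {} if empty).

{}

Variables eligible for adjustment (non-descendants of P, excluding P and B): {D, M, Q, V, Z}.
Backdoor paths from P to B:
  P1: P <- Z -> Q <- M -> B
  P2: P <- Z -> Q <- V <- D -> B
  P3: P <- Z -> Q <- V -> U <- B
  P4: P <- Z -> Q -> U <- V <- D -> B
  P5: P <- Z -> Q -> U <- B
Each backdoor path contains an unconditioned collider, so every path is already blocked with the empty conditioning set:
  P1: blocked at collider Q (neither it nor any descendant is in the conditioning set).
  P2: blocked at collider Q (neither it nor any descendant is in the conditioning set).
  P3: blocked at collider Q (neither it nor any descendant is in the conditioning set).
  P4: blocked at collider U (neither it nor any descendant is in the conditioning set).
  P5: blocked at collider U (neither it nor any descendant is in the conditioning set).
The empty set is therefore the unique smallest valid set.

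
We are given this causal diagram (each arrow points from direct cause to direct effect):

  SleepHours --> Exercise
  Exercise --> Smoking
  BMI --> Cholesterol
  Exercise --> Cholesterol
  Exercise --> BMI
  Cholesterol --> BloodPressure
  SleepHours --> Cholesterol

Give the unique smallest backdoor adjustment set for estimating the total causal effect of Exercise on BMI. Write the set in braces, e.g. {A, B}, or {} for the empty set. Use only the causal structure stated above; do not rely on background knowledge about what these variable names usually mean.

{}

Variables eligible for adjustment (non-descendants of Exercise, excluding Exercise and BMI): {SleepHours}.
Backdoor paths from Exercise to BMI:
  P1: Exercise <- SleepHours -> Cholesterol <- BMI
Each backdoor path contains an unconditioned collider, so every path is already blocked with the empty conditioning set:
  P1: blocked at collider Cholesterol (neither it nor any descendant is in the conditioning set).
The empty set is therefore the unique smallest valid set.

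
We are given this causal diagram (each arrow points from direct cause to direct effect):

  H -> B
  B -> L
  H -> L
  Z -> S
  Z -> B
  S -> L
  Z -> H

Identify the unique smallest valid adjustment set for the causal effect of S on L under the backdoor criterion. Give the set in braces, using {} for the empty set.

Variables eligible for adjustment (non-descendants of S, excluding S and L): {B, H, Z}.
Backdoor paths from S to L:
  P1: S <- Z -> H -> B -> L
  P2: S <- Z -> H -> L
  P3: S <- Z -> B <- H -> L
  P4: S <- Z -> B -> L
The empty set is not sufficient: P1 (S <- Z -> H -> B -> L) has no collider blocking it and no conditioned non-collider, so it is open.
Try {Z}:
  P1: blocked at fork node Z ∈ conditioning set.
  P2: blocked at fork node Z ∈ conditioning set.
  P3: blocked at fork node Z ∈ conditioning set.
  P4: blocked at fork node Z ∈ conditioning set.
{Z} contains no descendant of S and blocks every backdoor path.
No other singleton works — e.g. {H} leaves P4 open — so {Z} is the unique smallest valid adjustment set.

{Z}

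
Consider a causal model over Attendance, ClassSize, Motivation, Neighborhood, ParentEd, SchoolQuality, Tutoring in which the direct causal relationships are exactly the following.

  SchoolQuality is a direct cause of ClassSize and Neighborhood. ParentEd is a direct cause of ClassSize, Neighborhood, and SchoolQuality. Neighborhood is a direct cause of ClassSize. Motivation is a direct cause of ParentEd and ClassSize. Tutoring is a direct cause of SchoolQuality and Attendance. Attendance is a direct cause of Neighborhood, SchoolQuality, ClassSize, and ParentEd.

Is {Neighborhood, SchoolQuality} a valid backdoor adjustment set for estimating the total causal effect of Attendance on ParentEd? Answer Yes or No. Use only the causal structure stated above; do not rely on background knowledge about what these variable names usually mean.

Backdoor paths from Attendance to ParentEd (paths whose first edge points into Attendance):
  P1: Attendance <- Tutoring -> SchoolQuality <- ParentEd
  P2: Attendance <- Tutoring -> SchoolQuality -> Neighborhood <- ParentEd
  P3: Attendance <- Tutoring -> SchoolQuality -> Neighborhood -> ClassSize <- Motivation -> ParentEd
  P4: Attendance <- Tutoring -> SchoolQuality -> Neighborhood -> ClassSize <- ParentEd
  P5: Attendance <- Tutoring -> SchoolQuality -> ClassSize <- Motivation -> ParentEd
  P6: Attendance <- Tutoring -> SchoolQuality -> ClassSize <- ParentEd
  P7: Attendance <- Tutoring -> SchoolQuality -> ClassSize <- Neighborhood <- ParentEd
Condition 1 (no descendant of Attendance in the set): FAILS — Neighborhood and SchoolQuality are descendants of Attendance.
Condition 2 (every backdoor path blocked by {Neighborhood, SchoolQuality}):
  P1: open — collider(s) SchoolQuality are conditioned on (or have a conditioned descendant) and no non-collider on the path is in the set.
  P2: blocked at chain node SchoolQuality ∈ conditioning set.
  P3: blocked at chain node SchoolQuality ∈ conditioning set.
  P4: blocked at chain node SchoolQuality ∈ conditioning set.
  P5: blocked at chain node SchoolQuality ∈ conditioning set.
  P6: blocked at chain node SchoolQuality ∈ conditioning set.
  P7: blocked at chain node SchoolQuality ∈ conditioning set.
{Neighborhood, SchoolQuality} does not satisfy the backdoor criterion.

No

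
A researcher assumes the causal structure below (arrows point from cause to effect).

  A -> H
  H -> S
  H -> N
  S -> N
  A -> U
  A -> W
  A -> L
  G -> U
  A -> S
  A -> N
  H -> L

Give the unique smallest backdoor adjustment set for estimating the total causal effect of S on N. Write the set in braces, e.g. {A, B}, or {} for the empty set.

{A, H}

Variables eligible for adjustment (non-descendants of S, excluding S and N): {A, G, H, L, U, W}.
Backdoor paths from S to N:
  P1: S <- A -> H -> N
  P2: S <- A -> N
  P3: S <- A -> L <- H -> N
  P4: S <- H <- A -> N
  P5: S <- H -> N
  P6: S <- H -> L <- A -> N
The empty set is not sufficient: P1 (S <- A -> H -> N) has no collider blocking it and no conditioned non-collider, so it is open.
Try {A, H}:
  P1: blocked at fork node A ∈ conditioning set.
  P2: blocked at fork node A ∈ conditioning set.
  P3: blocked at fork node A ∈ conditioning set.
  P4: blocked at chain node H ∈ conditioning set.
  P5: blocked at fork node H ∈ conditioning set.
  P6: blocked at fork node H ∈ conditioning set.
{A, H} contains no descendant of S and blocks every backdoor path.
Every element of {A, H} is needed (dropping A leaves P2 open; dropping H leaves P5 open), so no proper subset is valid.
Among all size-2 subsets of the eligible variables, only {A, H} blocks every backdoor path, so it is the unique smallest valid adjustment set.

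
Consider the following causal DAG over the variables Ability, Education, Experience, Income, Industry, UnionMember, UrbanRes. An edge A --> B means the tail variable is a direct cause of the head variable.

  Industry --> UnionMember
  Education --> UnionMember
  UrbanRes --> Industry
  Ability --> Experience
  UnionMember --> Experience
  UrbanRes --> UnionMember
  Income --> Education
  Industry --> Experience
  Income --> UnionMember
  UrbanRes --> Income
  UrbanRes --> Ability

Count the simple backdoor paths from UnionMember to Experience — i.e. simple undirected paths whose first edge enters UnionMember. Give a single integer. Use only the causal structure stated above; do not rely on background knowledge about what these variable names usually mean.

A backdoor path from UnionMember to Experience is any simple undirected path whose first edge points into UnionMember (i.e. leaves UnionMember via a parent).
Parents of UnionMember: {Education, Income, Industry, UrbanRes}.
Enumerating:
  P1: UnionMember <- UrbanRes -> Ability -> Experience
  P2: UnionMember <- UrbanRes -> Industry -> Experience
  P3: UnionMember <- Income <- UrbanRes -> Ability -> Experience
  P4: UnionMember <- Income <- UrbanRes -> Industry -> Experience
  P5: UnionMember <- Industry <- UrbanRes -> Ability -> Experience
  P6: UnionMember <- Industry -> Experience
  P7: UnionMember <- Education <- Income <- UrbanRes -> Ability -> Experience
  P8: UnionMember <- Education <- Income <- UrbanRes -> Industry -> Experience
That exhausts the simple backdoor paths. Count: 8.

8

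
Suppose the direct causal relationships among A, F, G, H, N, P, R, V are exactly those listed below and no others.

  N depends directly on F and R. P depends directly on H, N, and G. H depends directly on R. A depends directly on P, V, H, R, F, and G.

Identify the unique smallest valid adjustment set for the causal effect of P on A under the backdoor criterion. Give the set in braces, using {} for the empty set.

{G, H, N}

Variables eligible for adjustment (non-descendants of P, excluding P and A): {F, G, H, N, R, V}.
Backdoor paths from P to A:
  P1: P <- H <- R -> N <- F -> A
  P2: P <- H <- R -> A
  P3: P <- H -> A
  P4: P <- G -> A
  P5: P <- N <- R -> H -> A
  P6: P <- N <- R -> A
  P7: P <- N <- F -> A
The empty set is not sufficient: P2 (P <- H <- R -> A) has no collider blocking it and no conditioned non-collider, so it is open.
Try {G, H, N}:
  P1: blocked at chain node H ∈ conditioning set.
  P2: blocked at chain node H ∈ conditioning set.
  P3: blocked at fork node H ∈ conditioning set.
  P4: blocked at fork node G ∈ conditioning set.
  P5: blocked at chain node N ∈ conditioning set.
  P6: blocked at chain node N ∈ conditioning set.
  P7: blocked at chain node N ∈ conditioning set.
{G, H, N} contains no descendant of P and blocks every backdoor path.
Every element of {G, H, N} is needed (dropping G leaves P4 open; dropping H leaves P1 open; dropping N leaves P6 open), so no proper subset is valid.
Among all size-3 subsets of the eligible variables, only {G, H, N} blocks every backdoor path, so it is the unique smallest valid adjustment set.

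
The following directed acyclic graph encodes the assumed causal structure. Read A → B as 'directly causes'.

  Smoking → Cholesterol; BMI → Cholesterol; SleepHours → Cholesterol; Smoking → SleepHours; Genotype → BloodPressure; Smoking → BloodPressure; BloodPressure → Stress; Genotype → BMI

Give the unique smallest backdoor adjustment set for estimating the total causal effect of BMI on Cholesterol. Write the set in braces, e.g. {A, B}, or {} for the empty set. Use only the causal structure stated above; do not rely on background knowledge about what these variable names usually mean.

{}

Variables eligible for adjustment (non-descendants of BMI, excluding BMI and Cholesterol): {BloodPressure, Genotype, SleepHours, Smoking, Stress}.
Backdoor paths from BMI to Cholesterol:
  P1: BMI <- Genotype -> BloodPressure <- Smoking -> SleepHours -> Cholesterol
  P2: BMI <- Genotype -> BloodPressure <- Smoking -> Cholesterol
Each backdoor path contains an unconditioned collider, so every path is already blocked with the empty conditioning set:
  P1: blocked at collider BloodPressure (neither it nor any descendant is in the conditioning set).
  P2: blocked at collider BloodPressure (neither it nor any descendant is in the conditioning set).
The empty set is therefore the unique smallest valid set.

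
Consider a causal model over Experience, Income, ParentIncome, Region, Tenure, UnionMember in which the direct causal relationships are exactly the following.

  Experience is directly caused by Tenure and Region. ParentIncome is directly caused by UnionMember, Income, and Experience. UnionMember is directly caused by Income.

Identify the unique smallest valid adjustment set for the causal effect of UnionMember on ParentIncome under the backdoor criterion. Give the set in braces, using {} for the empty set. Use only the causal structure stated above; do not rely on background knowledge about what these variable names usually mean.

Variables eligible for adjustment (non-descendants of UnionMember, excluding UnionMember and ParentIncome): {Experience, Income, Region, Tenure}.
Backdoor paths from UnionMember to ParentIncome:
  P1: UnionMember <- Income -> ParentIncome
The empty set is not sufficient: P1 (UnionMember <- Income -> ParentIncome) has no collider blocking it and no conditioned non-collider, so it is open.
Try {Income}:
  P1: blocked at fork node Income ∈ conditioning set.
{Income} contains no descendant of UnionMember and blocks every backdoor path.
No other singleton works — e.g. {Tenure} leaves P1 open — so {Income} is the unique smallest valid adjustment set.

{Income}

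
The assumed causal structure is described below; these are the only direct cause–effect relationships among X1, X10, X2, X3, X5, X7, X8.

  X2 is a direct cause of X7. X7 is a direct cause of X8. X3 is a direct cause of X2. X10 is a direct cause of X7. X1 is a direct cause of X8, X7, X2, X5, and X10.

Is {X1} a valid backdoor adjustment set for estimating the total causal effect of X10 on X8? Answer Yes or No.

Yes

Backdoor paths from X10 to X8 (paths whose first edge points into X10):
  P1: X10 <- X1 -> X2 -> X7 -> X8
  P2: X10 <- X1 -> X7 -> X8
  P3: X10 <- X1 -> X8
Condition 1 (no descendant of X10 in the set): holds — descendants of X10 are {X7, X8}; none are in {X1}.
Condition 2 (every backdoor path blocked by {X1}):
  P1: blocked at fork node X1 ∈ conditioning set.
  P2: blocked at fork node X1 ∈ conditioning set.
  P3: blocked at fork node X1 ∈ conditioning set.
{X1} satisfies the backdoor criterion.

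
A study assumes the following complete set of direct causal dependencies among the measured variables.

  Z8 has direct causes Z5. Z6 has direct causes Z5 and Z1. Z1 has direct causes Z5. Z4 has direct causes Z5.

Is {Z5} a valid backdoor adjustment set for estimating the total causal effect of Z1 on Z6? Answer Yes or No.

Yes

Backdoor paths from Z1 to Z6 (paths whose first edge points into Z1):
  P1: Z1 <- Z5 -> Z6
Condition 1 (no descendant of Z1 in the set): holds — descendants of Z1 are {Z6}; none are in {Z5}.
Condition 2 (every backdoor path blocked by {Z5}):
  P1: blocked at fork node Z5 ∈ conditioning set.
{Z5} satisfies the backdoor criterion.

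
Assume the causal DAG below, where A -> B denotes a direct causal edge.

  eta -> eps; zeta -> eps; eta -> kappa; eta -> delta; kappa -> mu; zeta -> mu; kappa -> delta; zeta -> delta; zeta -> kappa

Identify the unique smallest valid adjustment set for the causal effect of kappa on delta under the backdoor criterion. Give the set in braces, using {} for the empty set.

{eta, zeta}

Variables eligible for adjustment (non-descendants of kappa, excluding kappa and delta): {eps, eta, zeta}.
Backdoor paths from kappa to delta:
  P1: kappa <- eta -> eps <- zeta -> delta
  P2: kappa <- eta -> delta
  P3: kappa <- zeta -> eps <- eta -> delta
  P4: kappa <- zeta -> delta
The empty set is not sufficient: P2 (kappa <- eta -> delta) has no collider blocking it and no conditioned non-collider, so it is open.
Try {eta, zeta}:
  P1: blocked at fork node eta ∈ conditioning set.
  P2: blocked at fork node eta ∈ conditioning set.
  P3: blocked at fork node zeta ∈ conditioning set.
  P4: blocked at fork node zeta ∈ conditioning set.
{eta, zeta} contains no descendant of kappa and blocks every backdoor path.
Every element of {eta, zeta} is needed (dropping eta leaves P2 open; dropping zeta leaves P4 open), so no proper subset is valid.
Among all size-2 subsets of the eligible variables, only {eta, zeta} blocks every backdoor path, so it is the unique smallest valid adjustment set.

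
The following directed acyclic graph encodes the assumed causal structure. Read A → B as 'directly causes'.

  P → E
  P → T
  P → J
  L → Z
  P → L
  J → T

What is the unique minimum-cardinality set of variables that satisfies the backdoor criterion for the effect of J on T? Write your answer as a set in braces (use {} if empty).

Variables eligible for adjustment (non-descendants of J, excluding J and T): {E, L, P, Z}.
Backdoor paths from J to T:
  P1: J <- P -> T
The empty set is not sufficient: P1 (J <- P -> T) has no collider blocking it and no conditioned non-collider, so it is open.
Try {P}:
  P1: blocked at fork node P ∈ conditioning set.
{P} contains no descendant of J and blocks every backdoor path.
No other singleton works — e.g. {L} leaves P1 open — so {P} is the unique smallest valid adjustment set.

{P}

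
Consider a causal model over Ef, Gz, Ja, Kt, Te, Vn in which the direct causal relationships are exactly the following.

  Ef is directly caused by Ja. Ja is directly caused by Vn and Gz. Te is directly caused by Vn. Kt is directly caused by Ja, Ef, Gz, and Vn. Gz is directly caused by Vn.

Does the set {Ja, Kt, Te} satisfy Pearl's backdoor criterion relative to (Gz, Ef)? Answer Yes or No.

Backdoor paths from Gz to Ef (paths whose first edge points into Gz):
  P1: Gz <- Vn -> Ja -> Ef
  P2: Gz <- Vn -> Ja -> Kt <- Ef
  P3: Gz <- Vn -> Kt <- Ja -> Ef
  P4: Gz <- Vn -> Kt <- Ef
Condition 1 (no descendant of Gz in the set): FAILS — Ja and Kt are descendants of Gz.
Condition 2 (every backdoor path blocked by {Ja, Kt, Te}):
  P1: blocked at chain node Ja ∈ conditioning set.
  P2: blocked at chain node Ja ∈ conditioning set.
  P3: blocked at fork node Ja ∈ conditioning set.
  P4: open — collider(s) Kt are conditioned on (or have a conditioned descendant) and no non-collider on the path is in the set.
{Ja, Kt, Te} does not satisfy the backdoor criterion.

No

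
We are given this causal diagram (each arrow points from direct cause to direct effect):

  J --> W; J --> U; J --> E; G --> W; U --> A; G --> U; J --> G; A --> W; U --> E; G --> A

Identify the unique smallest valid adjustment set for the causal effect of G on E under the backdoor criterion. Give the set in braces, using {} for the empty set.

Variables eligible for adjustment (non-descendants of G, excluding G and E): {J}.
Backdoor paths from G to E:
  P1: G <- J -> U -> E
  P2: G <- J -> E
  P3: G <- J -> W <- A <- U -> E
The empty set is not sufficient: P1 (G <- J -> U -> E) has no collider blocking it and no conditioned non-collider, so it is open.
Try {J}:
  P1: blocked at fork node J ∈ conditioning set.
  P2: blocked at fork node J ∈ conditioning set.
  P3: blocked at fork node J ∈ conditioning set.
{J} contains no descendant of G and blocks every backdoor path.
{J} is the unique smallest valid adjustment set.

{J}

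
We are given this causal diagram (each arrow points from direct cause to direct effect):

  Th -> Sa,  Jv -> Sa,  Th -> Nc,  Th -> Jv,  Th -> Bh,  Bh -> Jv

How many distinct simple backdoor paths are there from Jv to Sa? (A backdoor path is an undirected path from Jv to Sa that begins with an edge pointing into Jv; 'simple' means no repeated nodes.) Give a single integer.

2

A backdoor path from Jv to Sa is any simple undirected path whose first edge points into Jv (i.e. leaves Jv via a parent).
Parents of Jv: {Bh, Th}.
Enumerating:
  P1: Jv <- Th -> Sa
  P2: Jv <- Bh <- Th -> Sa
That exhausts the simple backdoor paths. Count: 2.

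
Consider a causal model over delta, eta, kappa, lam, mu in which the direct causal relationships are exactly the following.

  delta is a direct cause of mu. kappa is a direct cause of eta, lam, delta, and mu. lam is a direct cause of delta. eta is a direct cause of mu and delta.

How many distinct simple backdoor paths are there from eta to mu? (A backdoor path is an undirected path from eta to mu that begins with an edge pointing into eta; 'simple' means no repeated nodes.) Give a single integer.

3

A backdoor path from eta to mu is any simple undirected path whose first edge points into eta (i.e. leaves eta via a parent).
Parents of eta: {kappa}.
Enumerating:
  P1: eta <- kappa -> lam -> delta -> mu
  P2: eta <- kappa -> delta -> mu
  P3: eta <- kappa -> mu
That exhausts the simple backdoor paths. Count: 3.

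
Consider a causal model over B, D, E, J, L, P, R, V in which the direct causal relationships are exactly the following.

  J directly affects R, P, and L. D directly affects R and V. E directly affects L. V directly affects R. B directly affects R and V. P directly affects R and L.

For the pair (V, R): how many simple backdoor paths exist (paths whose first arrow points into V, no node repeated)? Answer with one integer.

A backdoor path from V to R is any simple undirected path whose first edge points into V (i.e. leaves V via a parent).
Parents of V: {B, D}.
Enumerating:
  P1: V <- B -> R
  P2: V <- D -> R
That exhausts the simple backdoor paths. Count: 2.

2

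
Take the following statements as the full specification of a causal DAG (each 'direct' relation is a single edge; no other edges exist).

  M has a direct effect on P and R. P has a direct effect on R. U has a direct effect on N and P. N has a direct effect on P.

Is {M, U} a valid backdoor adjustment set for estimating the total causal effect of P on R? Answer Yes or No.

Yes

Backdoor paths from P to R (paths whose first edge points into P):
  P1: P <- M -> R
Condition 1 (no descendant of P in the set): holds — descendants of P are {R}; none are in {M, U}.
Condition 2 (every backdoor path blocked by {M, U}):
  P1: blocked at fork node M ∈ conditioning set.
{M, U} satisfies the backdoor criterion.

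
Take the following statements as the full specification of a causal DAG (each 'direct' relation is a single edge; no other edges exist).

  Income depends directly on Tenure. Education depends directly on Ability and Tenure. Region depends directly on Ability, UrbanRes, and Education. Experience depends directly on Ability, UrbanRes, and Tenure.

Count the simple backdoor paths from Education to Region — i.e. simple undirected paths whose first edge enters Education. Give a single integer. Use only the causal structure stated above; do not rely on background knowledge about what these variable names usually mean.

A backdoor path from Education to Region is any simple undirected path whose first edge points into Education (i.e. leaves Education via a parent).
Parents of Education: {Ability, Tenure}.
Enumerating:
  P1: Education <- Ability -> Region
  P2: Education <- Ability -> Experience <- UrbanRes -> Region
  P3: Education <- Tenure -> Experience <- UrbanRes -> Region
  P4: Education <- Tenure -> Experience <- Ability -> Region
That exhausts the simple backdoor paths. Count: 4.

4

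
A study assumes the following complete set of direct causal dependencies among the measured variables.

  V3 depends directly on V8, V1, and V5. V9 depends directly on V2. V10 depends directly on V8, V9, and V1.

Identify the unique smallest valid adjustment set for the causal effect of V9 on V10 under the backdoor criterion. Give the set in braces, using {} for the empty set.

Variables eligible for adjustment (non-descendants of V9, excluding V9 and V10): {V1, V2, V3, V5, V8}.
Backdoor paths from V9 to V10:
  (none)
With no backdoor paths the empty set already satisfies the criterion, and it is trivially minimal.

{}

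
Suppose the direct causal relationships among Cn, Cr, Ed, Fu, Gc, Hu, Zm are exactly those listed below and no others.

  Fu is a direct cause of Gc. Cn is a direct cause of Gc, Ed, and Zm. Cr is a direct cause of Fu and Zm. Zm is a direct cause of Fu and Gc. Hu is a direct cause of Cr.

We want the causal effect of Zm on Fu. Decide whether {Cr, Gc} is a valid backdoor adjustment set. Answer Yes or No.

Backdoor paths from Zm to Fu (paths whose first edge points into Zm):
  P1: Zm <- Cn -> Gc <- Fu
  P2: Zm <- Cr -> Fu
Condition 1 (no descendant of Zm in the set): FAILS — Gc is a descendant of Zm.
Condition 2 (every backdoor path blocked by {Cr, Gc}):
  P1: open — collider(s) Gc are conditioned on (or have a conditioned descendant) and no non-collider on the path is in the set.
  P2: blocked at fork node Cr ∈ conditioning set.
{Cr, Gc} does not satisfy the backdoor criterion.

No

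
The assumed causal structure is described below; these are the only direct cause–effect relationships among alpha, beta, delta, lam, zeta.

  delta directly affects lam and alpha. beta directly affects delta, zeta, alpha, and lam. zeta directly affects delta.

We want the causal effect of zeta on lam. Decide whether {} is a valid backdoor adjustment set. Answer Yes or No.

Backdoor paths from zeta to lam (paths whose first edge points into zeta):
  P1: zeta <- beta -> delta -> lam
  P2: zeta <- beta -> alpha <- delta -> lam
  P3: zeta <- beta -> lam
Condition 1 (no descendant of zeta in the set): holds — descendants of zeta are {alpha, delta, lam}; none are in {}.
Condition 2 (every backdoor path blocked by {}):
  P1: open — no interior node is in the conditioning set.
  P2: blocked at collider alpha (neither it nor any descendant is in the conditioning set).
  P3: open — no interior node is in the conditioning set.
{} does not satisfy the backdoor criterion.

No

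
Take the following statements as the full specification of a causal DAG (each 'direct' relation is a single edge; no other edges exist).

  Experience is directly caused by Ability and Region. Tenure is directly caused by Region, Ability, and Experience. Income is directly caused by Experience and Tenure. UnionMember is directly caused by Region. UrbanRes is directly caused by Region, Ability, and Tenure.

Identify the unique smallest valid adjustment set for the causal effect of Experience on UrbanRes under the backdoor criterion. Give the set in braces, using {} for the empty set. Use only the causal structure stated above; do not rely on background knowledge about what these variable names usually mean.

{Ability, Region}

Variables eligible for adjustment (non-descendants of Experience, excluding Experience and UrbanRes): {Ability, Region, UnionMember}.
Backdoor paths from Experience to UrbanRes:
  P1: Experience <- Region -> Tenure <- Ability -> UrbanRes
  P2: Experience <- Region -> Tenure -> UrbanRes
  P3: Experience <- Region -> UrbanRes
  P4: Experience <- Ability -> Tenure <- Region -> UrbanRes
  P5: Experience <- Ability -> Tenure -> UrbanRes
  P6: Experience <- Ability -> UrbanRes
The empty set is not sufficient: P2 (Experience <- Region -> Tenure -> UrbanRes) has no collider blocking it and no conditioned non-collider, so it is open.
Try {Ability, Region}:
  P1: blocked at fork node Region ∈ conditioning set.
  P2: blocked at fork node Region ∈ conditioning set.
  P3: blocked at fork node Region ∈ conditioning set.
  P4: blocked at fork node Ability ∈ conditioning set.
  P5: blocked at fork node Ability ∈ conditioning set.
  P6: blocked at fork node Ability ∈ conditioning set.
{Ability, Region} contains no descendant of Experience and blocks every backdoor path.
Every element of {Ability, Region} is needed (dropping Ability leaves P5 open; dropping Region leaves P2 open), so no proper subset is valid.
Among all size-2 subsets of the eligible variables, only {Ability, Region} blocks every backdoor path, so it is the unique smallest valid adjustment set.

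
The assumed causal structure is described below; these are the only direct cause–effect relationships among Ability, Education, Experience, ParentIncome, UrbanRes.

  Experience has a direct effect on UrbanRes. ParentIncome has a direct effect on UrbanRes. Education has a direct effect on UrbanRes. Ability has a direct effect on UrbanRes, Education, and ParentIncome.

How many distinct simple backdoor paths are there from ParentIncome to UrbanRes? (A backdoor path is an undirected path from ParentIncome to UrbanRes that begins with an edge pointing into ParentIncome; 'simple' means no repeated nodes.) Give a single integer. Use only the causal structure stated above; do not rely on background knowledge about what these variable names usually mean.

A backdoor path from ParentIncome to UrbanRes is any simple undirected path whose first edge points into ParentIncome (i.e. leaves ParentIncome via a parent).
Parents of ParentIncome: {Ability}.
Enumerating:
  P1: ParentIncome <- Ability -> Education -> UrbanRes
  P2: ParentIncome <- Ability -> UrbanRes
That exhausts the simple backdoor paths. Count: 2.

2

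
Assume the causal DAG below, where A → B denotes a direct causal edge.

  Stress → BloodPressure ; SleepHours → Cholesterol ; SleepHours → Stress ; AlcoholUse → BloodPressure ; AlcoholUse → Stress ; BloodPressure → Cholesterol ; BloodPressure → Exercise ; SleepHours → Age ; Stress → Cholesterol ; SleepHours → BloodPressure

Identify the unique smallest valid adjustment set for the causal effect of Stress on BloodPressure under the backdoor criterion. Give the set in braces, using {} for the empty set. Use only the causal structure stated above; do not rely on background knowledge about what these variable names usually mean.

Variables eligible for adjustment (non-descendants of Stress, excluding Stress and BloodPressure): {Age, AlcoholUse, SleepHours}.
Backdoor paths from Stress to BloodPressure:
  P1: Stress <- SleepHours -> BloodPressure
  P2: Stress <- SleepHours -> Cholesterol <- BloodPressure
  P3: Stress <- AlcoholUse -> BloodPressure
The empty set is not sufficient: P1 (Stress <- SleepHours -> BloodPressure) has no collider blocking it and no conditioned non-collider, so it is open.
Try {AlcoholUse, SleepHours}:
  P1: blocked at fork node SleepHours ∈ conditioning set.
  P2: blocked at fork node SleepHours ∈ conditioning set.
  P3: blocked at fork node AlcoholUse ∈ conditioning set.
{AlcoholUse, SleepHours} contains no descendant of Stress and blocks every backdoor path.
Every element of {AlcoholUse, SleepHours} is needed (dropping AlcoholUse leaves P3 open; dropping SleepHours leaves P1 open), so no proper subset is valid.
Among all size-2 subsets of the eligible variables, only {AlcoholUse, SleepHours} blocks every backdoor path, so it is the unique smallest valid adjustment set.

{AlcoholUse, SleepHours}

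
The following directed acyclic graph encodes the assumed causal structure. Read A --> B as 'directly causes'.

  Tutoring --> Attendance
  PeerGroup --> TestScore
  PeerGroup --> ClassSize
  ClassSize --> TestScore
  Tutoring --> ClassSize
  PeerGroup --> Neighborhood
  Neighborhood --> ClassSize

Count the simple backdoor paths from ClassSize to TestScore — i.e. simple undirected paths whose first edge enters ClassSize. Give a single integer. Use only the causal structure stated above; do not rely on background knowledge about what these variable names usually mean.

A backdoor path from ClassSize to TestScore is any simple undirected path whose first edge points into ClassSize (i.e. leaves ClassSize via a parent).
Parents of ClassSize: {Neighborhood, PeerGroup, Tutoring}.
Enumerating:
  P1: ClassSize <- PeerGroup -> TestScore
  P2: ClassSize <- Neighborhood <- PeerGroup -> TestScore
That exhausts the simple backdoor paths. Count: 2.

2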